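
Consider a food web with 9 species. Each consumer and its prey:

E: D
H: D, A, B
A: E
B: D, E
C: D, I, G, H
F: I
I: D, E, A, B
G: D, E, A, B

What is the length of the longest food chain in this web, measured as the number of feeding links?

4 links

One longest chain: D → E → A → I → C.
It has 5 species and 4 links.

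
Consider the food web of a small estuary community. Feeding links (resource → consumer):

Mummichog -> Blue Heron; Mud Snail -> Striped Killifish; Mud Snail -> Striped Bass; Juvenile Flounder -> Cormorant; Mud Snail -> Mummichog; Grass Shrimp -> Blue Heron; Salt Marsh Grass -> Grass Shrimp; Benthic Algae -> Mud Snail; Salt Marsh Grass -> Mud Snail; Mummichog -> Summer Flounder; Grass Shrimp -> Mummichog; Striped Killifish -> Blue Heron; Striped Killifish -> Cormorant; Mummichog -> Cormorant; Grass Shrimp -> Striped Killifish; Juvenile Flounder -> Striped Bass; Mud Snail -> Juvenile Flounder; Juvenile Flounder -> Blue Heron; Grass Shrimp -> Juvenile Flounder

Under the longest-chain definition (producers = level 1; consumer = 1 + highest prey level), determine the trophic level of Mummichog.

Trophic level 3

Benthic Algae is a producer → level 1.
Mud Snail eats Benthic Algae (level 1); other prey at levels: Salt Marsh Grass 1 → level 2.
Mummichog eats Mud Snail (level 2); other prey at levels: Grass Shrimp 2 → level 3.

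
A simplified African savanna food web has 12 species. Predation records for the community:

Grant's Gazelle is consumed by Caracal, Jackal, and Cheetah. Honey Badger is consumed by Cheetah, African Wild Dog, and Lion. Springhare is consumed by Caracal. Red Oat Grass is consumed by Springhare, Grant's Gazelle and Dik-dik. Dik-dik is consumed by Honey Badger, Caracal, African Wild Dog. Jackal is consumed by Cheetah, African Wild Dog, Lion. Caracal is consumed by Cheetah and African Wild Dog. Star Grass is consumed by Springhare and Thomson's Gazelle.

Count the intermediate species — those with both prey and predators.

Intermediate species (has both prey and predators): Grant's Gazelle, Dik-dik, Springhare, Jackal, Honey Badger, Caracal.
Count: 6.

6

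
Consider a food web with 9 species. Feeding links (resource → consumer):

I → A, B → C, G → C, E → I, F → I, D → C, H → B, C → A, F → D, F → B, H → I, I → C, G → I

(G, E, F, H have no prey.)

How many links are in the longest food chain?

3 links

One longest chain: F → D → C → A.
It has 4 species and 3 links.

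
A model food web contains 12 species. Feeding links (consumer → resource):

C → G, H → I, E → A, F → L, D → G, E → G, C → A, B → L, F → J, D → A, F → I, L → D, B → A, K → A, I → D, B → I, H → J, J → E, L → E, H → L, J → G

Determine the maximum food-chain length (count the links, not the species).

One longest chain: G → D → L → B.
It has 4 species and 3 links.

3 links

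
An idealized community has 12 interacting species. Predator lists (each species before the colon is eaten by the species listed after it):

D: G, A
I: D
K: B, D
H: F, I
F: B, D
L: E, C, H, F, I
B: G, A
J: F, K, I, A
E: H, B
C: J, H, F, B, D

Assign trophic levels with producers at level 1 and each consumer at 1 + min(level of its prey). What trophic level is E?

L is a producer → level 1.
E eats L → level 2.

Trophic level 2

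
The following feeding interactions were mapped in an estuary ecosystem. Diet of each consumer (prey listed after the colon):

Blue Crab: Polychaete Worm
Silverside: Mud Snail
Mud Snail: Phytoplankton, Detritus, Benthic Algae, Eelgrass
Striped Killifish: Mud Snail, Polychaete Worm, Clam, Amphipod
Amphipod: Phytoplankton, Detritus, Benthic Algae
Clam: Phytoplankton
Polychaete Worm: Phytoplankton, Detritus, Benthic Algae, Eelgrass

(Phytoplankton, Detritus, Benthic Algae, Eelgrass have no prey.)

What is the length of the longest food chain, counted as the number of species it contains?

3 species

One longest chain: Phytoplankton → Mud Snail → Striped Killifish.
It has 3 species and 2 links.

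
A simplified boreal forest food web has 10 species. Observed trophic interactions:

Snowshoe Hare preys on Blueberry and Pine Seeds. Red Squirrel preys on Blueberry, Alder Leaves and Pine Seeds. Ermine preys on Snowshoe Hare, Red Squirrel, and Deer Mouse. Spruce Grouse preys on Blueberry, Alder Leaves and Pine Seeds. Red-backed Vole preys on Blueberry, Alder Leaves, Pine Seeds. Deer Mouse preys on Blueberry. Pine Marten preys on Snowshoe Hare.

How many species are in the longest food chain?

3 species

One longest chain: Pine Seeds → Snowshoe Hare → Ermine.
It has 3 species and 2 links.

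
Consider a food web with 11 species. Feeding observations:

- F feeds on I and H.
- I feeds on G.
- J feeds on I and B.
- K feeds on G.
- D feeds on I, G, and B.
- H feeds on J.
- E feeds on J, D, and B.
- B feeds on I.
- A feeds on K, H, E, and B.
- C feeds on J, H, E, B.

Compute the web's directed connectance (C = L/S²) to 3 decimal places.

C = 0.182

The web has S = 11 species and L = 22 feeding links.
C = L / S² = 22 / 121 = 0.1818 ≈ 0.182.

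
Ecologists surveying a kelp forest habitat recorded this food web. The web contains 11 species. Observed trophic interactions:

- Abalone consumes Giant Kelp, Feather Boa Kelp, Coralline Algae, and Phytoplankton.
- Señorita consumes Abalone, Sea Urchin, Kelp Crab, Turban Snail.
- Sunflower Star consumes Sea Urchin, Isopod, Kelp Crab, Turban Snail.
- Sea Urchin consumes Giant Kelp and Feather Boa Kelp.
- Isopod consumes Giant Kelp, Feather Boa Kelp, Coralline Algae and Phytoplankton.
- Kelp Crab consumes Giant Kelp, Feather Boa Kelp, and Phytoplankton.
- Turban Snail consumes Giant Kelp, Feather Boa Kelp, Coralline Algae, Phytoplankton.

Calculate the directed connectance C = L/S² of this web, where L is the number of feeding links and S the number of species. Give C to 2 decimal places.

The web has S = 11 species and L = 25 feeding links.
C = L / S² = 25 / 121 = 0.2066 ≈ 0.21.

C = 0.21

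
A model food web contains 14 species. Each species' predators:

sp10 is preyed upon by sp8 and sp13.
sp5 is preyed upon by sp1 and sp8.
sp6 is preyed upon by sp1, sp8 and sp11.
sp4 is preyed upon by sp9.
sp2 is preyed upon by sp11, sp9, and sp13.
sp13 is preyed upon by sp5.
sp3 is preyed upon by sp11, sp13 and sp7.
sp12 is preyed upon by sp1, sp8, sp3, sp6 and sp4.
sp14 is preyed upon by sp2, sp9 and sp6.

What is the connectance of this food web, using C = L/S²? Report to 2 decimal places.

C = 0.12

The web has S = 14 species and L = 23 feeding links.
C = L / S² = 23 / 196 = 0.1173 ≈ 0.12.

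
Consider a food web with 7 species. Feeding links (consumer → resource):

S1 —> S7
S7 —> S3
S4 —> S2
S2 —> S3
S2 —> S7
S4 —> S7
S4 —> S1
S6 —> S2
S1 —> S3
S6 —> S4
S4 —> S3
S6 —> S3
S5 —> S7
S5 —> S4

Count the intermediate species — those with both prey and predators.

Intermediate species (has both prey and predators): S7, S1, S2, S4.
Count: 4.

4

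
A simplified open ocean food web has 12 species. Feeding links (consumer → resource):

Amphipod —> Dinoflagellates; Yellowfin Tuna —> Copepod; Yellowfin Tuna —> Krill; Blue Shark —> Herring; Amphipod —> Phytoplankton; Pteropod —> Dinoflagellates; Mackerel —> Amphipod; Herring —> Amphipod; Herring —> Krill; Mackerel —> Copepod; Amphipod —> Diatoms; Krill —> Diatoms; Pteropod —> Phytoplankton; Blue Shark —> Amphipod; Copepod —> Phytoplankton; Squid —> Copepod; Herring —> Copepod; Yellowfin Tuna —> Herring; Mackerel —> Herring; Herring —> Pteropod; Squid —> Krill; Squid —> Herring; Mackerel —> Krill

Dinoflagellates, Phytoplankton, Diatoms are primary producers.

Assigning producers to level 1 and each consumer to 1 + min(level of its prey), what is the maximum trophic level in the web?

3

Producers (level 1): Dinoflagellates, Phytoplankton, Diatoms.
Following each consumer down to its lowest-level prey: Dinoflagellates → Amphipod → Blue Shark (levels 1 through 3).
All prey of Blue Shark (Amphipod 2, Herring 3) are at level 2 or above, so Blue Shark is at level 1 + 2 = 3.
Every consumer has at least one prey at level 2 or below, so none exceeds level 3.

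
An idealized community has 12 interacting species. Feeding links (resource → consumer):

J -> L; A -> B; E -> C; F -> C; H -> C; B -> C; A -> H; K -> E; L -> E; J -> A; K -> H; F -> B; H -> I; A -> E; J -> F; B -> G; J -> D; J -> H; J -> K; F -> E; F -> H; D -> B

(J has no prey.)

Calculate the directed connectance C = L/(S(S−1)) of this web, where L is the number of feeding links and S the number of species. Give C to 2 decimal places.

C = 0.17

The web has S = 12 species and L = 22 feeding links.
C = L / (S(S−1)) = 22 / 132 = 0.1667 ≈ 0.17.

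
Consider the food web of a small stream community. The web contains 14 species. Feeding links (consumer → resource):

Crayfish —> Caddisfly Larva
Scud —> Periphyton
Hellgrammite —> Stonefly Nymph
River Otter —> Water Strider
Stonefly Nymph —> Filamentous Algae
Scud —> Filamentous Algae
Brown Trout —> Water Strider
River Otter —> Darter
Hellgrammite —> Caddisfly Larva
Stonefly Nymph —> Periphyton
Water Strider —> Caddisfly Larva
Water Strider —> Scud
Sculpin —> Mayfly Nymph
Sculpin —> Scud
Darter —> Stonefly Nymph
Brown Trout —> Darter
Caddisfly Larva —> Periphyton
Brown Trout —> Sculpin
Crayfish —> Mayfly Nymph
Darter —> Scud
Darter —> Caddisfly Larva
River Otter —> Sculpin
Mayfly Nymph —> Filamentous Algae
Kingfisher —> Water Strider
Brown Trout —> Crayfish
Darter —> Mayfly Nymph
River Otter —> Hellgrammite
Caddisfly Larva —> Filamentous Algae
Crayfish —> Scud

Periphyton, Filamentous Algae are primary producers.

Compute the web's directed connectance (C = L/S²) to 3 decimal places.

The web has S = 14 species and L = 29 feeding links.
C = L / S² = 29 / 196 = 0.1480 ≈ 0.148.

C = 0.148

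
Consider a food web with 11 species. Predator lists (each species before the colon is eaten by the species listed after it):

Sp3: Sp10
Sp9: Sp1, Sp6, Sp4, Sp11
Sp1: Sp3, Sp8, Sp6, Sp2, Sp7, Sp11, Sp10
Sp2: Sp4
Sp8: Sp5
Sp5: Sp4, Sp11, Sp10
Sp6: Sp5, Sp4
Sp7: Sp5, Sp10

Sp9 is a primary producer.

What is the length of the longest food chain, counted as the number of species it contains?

5 species

One longest chain: Sp9 → Sp1 → Sp8 → Sp5 → Sp4.
It has 5 species and 4 links.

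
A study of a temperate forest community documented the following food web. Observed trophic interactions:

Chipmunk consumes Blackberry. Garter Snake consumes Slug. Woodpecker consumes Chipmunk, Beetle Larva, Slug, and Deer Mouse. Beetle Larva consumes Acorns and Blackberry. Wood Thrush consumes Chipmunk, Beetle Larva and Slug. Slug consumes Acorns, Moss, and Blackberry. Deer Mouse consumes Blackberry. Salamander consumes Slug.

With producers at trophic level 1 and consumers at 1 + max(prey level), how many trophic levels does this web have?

Producers (level 1): Blackberry, Acorns, Moss.
Blackberry → Slug → Garter Snake gives Garter Snake level 3.
No species has a prey at level 3, so no species reaches level 4.

3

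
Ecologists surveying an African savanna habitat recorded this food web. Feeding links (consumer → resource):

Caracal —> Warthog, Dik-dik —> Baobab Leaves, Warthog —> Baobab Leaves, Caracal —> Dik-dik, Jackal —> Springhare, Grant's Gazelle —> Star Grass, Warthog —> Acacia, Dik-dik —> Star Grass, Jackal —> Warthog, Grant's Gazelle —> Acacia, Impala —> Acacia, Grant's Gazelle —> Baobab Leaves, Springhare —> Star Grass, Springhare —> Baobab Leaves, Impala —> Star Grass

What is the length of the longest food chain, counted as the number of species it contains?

3 species

One longest chain: Baobab Leaves → Warthog → Jackal.
It has 3 species and 2 links.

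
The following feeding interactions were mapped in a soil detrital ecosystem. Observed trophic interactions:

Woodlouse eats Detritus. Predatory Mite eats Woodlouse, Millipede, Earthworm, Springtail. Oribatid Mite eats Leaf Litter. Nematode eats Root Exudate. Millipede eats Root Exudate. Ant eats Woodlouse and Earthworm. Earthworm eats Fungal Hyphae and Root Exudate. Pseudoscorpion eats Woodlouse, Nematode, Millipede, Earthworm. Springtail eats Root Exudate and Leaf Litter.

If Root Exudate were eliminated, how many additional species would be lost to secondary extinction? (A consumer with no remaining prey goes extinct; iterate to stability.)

Remove Root Exudate.
Round 1: Nematode (all prey gone), Millipede (all prey gone) → extinct.
No further losses. Total secondary extinctions: 2.

2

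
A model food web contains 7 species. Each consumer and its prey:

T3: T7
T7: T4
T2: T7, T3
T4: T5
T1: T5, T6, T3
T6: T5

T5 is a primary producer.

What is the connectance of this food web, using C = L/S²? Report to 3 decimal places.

C = 0.184

The web has S = 7 species and L = 9 feeding links.
C = L / S² = 9 / 49 = 0.1837 ≈ 0.184.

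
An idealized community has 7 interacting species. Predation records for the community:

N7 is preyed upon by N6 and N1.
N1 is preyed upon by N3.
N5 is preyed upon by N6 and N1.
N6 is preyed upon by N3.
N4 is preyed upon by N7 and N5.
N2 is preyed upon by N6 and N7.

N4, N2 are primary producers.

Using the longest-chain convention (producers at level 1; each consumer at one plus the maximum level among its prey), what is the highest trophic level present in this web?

Producers (level 1): N4, N2.
N4 → N5 → N6 → N3 gives N3 level 4.
No species has a prey at level 4, so no species reaches level 5.

4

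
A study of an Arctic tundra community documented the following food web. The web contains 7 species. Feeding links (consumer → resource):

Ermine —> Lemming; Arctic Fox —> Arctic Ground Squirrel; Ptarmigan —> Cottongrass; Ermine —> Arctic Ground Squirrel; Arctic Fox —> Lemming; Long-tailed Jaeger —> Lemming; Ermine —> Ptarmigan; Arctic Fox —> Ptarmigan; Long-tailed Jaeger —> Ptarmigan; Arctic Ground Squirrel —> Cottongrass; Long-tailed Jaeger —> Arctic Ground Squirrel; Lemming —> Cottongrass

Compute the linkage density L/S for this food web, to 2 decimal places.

There are L = 12 links among S = 7 species.
L/S = 12/7 = 1.7143 ≈ 1.71.

L/S = 1.71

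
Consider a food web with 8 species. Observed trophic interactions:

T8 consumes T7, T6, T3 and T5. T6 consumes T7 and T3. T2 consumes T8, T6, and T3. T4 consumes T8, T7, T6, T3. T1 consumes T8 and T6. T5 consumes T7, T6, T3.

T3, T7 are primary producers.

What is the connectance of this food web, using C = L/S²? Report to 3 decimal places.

The web has S = 8 species and L = 18 feeding links.
C = L / S² = 18 / 64 = 0.2812 ≈ 0.281.

C = 0.281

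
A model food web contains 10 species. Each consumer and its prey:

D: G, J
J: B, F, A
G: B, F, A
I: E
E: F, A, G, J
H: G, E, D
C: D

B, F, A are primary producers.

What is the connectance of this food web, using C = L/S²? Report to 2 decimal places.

C = 0.17

The web has S = 10 species and L = 17 feeding links.
C = L / S² = 17 / 100 = 0.1700 ≈ 0.17.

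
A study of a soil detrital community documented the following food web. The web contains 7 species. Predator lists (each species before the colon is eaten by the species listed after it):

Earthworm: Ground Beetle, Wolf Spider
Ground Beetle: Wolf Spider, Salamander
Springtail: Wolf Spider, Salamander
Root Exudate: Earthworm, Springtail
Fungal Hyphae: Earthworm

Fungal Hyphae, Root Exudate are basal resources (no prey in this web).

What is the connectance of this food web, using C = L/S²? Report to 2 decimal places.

C = 0.18

The web has S = 7 species and L = 9 feeding links.
C = L / S² = 9 / 49 = 0.1837 ≈ 0.18.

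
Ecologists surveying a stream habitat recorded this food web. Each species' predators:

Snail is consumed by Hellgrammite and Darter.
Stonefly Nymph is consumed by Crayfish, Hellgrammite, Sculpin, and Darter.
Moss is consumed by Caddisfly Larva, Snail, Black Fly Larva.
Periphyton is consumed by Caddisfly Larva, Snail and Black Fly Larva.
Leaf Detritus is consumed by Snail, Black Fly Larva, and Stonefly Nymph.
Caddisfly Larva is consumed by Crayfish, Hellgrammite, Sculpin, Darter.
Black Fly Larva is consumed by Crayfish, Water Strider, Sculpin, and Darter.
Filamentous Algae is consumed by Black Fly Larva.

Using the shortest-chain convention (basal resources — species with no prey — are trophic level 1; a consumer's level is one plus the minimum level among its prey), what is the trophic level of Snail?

Moss has no prey (basal) → level 1.
Snail eats Moss → level 2.

Trophic level 2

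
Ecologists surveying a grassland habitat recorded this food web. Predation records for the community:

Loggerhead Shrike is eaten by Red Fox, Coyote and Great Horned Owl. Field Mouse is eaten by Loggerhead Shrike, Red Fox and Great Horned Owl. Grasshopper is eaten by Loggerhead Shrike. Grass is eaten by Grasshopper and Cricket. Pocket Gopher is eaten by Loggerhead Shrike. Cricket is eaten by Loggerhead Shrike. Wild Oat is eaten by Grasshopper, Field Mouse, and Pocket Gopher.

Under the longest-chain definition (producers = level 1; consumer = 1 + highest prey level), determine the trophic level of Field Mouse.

Wild Oat is a producer → level 1.
Field Mouse eats Wild Oat → level 2.

Trophic level 2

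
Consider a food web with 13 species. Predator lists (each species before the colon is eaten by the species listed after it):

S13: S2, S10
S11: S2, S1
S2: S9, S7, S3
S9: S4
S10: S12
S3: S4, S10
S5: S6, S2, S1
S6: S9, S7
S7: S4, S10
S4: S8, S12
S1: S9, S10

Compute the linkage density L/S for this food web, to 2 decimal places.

There are L = 22 links among S = 13 species.
L/S = 22/13 = 1.6923 ≈ 1.69.

L/S = 1.69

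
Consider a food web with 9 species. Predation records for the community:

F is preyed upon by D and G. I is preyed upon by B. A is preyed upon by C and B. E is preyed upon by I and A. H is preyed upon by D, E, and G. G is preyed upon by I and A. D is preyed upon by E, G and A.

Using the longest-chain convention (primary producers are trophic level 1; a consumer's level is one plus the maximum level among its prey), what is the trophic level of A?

F is a producer → level 1.
D eats F (level 1); other prey at levels: H 1 → level 2.
G eats D (level 2); other prey at levels: F 1, H 1 → level 3.
A eats G (level 3); other prey at levels: D 2, E 3 → level 4.

Trophic level 4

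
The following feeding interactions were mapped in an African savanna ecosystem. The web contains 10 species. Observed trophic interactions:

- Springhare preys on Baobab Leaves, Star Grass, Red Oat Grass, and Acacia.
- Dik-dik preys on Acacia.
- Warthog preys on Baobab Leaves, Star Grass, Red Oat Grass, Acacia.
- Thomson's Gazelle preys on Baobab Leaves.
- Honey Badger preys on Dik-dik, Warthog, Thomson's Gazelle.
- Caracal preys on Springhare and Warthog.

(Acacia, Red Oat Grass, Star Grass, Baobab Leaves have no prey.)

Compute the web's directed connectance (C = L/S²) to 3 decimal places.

C = 0.150

The web has S = 10 species and L = 15 feeding links.
C = L / S² = 15 / 100 = 0.1500 ≈ 0.150.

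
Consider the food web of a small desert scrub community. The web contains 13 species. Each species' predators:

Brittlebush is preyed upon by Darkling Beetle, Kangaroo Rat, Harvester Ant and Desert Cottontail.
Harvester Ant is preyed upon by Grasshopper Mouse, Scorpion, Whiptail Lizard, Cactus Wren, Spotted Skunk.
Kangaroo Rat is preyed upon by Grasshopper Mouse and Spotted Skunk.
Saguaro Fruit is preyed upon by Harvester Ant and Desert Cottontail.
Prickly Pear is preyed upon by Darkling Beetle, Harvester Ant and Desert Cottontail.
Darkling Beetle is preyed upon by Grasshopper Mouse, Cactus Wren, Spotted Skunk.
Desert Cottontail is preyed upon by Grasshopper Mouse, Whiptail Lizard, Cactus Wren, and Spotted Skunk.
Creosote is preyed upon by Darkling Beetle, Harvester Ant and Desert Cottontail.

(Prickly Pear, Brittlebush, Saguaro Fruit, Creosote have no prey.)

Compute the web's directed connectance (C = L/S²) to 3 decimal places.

The web has S = 13 species and L = 26 feeding links.
C = L / S² = 26 / 169 = 0.1538 ≈ 0.154.

C = 0.154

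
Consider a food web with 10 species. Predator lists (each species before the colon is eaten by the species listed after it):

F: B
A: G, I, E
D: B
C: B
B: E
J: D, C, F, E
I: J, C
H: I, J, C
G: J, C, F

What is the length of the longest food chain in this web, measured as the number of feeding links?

5 links

One longest chain: A → G → J → D → B → E.
It has 6 species and 5 links.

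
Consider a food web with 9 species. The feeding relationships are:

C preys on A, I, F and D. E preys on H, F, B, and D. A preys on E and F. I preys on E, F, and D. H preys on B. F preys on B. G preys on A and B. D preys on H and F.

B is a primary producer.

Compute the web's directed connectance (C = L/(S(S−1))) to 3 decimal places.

The web has S = 9 species and L = 19 feeding links.
C = L / (S(S−1)) = 19 / 72 = 0.2639 ≈ 0.264.

C = 0.264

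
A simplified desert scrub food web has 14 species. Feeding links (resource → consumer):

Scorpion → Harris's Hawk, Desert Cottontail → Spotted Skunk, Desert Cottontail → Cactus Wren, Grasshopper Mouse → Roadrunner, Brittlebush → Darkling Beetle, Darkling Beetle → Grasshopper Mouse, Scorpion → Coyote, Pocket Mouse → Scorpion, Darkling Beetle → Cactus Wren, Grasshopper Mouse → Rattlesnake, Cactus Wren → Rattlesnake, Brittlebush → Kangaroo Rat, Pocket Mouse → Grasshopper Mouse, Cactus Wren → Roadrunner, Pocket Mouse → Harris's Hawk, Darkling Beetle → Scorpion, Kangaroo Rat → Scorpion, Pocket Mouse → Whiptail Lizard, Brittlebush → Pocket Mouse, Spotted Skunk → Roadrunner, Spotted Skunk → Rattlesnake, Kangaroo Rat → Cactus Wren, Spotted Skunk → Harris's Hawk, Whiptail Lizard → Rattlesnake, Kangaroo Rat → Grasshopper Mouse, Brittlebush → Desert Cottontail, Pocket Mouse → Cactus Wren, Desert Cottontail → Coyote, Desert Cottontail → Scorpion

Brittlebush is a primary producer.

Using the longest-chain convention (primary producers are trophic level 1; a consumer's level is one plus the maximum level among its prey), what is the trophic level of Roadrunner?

Trophic level 4

Brittlebush is a producer → level 1.
Desert Cottontail eats Brittlebush → level 2.
Spotted Skunk eats Desert Cottontail → level 3.
Roadrunner eats Spotted Skunk (level 3); other prey at levels: Grasshopper Mouse 3, Cactus Wren 3 → level 4.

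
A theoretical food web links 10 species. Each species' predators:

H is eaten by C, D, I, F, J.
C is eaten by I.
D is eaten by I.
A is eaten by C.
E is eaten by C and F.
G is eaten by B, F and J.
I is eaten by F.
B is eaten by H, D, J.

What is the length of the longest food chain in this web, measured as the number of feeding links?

5 links

One longest chain: G → B → H → C → I → F.
It has 6 species and 5 links.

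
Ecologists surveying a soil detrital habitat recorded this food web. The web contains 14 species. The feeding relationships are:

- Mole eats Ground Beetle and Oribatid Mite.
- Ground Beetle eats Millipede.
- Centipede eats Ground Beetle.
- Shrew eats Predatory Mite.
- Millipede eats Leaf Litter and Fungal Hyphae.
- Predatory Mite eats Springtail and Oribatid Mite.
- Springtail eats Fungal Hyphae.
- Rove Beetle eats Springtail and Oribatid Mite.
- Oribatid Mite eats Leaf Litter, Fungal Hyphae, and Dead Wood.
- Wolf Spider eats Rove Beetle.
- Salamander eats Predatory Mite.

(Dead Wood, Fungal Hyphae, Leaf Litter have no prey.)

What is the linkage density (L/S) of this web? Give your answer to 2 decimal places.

L/S = 1.21

There are L = 17 links among S = 14 species.
L/S = 17/14 = 1.2143 ≈ 1.21.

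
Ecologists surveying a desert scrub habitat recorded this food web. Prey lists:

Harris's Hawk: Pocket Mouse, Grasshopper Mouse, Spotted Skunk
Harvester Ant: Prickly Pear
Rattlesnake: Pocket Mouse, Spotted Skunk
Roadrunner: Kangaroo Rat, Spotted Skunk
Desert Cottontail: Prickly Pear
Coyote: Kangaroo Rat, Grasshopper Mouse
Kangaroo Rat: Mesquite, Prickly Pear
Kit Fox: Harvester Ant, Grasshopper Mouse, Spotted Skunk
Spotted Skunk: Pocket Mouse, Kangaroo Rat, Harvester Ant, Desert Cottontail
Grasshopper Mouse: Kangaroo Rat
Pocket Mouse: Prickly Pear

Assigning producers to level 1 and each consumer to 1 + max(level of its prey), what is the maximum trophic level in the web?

4

Producers (level 1): Mesquite, Prickly Pear.
Mesquite → Kangaroo Rat → Grasshopper Mouse → Kit Fox gives Kit Fox level 4.
No species has a prey at level 4, so no species reaches level 5.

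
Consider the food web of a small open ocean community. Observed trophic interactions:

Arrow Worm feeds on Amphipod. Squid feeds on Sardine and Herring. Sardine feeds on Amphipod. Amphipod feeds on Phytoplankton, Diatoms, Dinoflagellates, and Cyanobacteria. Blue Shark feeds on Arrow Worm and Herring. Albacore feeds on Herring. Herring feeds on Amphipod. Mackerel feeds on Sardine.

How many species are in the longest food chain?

4 species

One longest chain: Cyanobacteria → Amphipod → Sardine → Mackerel.
It has 4 species and 3 links.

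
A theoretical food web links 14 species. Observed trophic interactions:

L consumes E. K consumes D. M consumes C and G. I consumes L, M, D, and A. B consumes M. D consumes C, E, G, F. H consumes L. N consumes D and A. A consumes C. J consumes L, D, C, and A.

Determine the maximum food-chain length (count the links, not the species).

One longest chain: E → L → H.
It has 3 species and 2 links.

2 links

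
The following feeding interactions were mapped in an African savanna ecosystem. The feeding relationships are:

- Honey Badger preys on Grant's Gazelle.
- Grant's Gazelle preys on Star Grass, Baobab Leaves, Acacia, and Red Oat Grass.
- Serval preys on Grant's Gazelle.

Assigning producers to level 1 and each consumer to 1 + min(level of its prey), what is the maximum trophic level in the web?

3

Producers (level 1): Star Grass, Acacia, Red Oat Grass, Baobab Leaves.
Following each consumer down to its lowest-level prey: Star Grass → Grant's Gazelle → Honey Badger (levels 1 through 3).
All prey of Honey Badger (Grant's Gazelle 2) are at level 2 or above, so Honey Badger is at level 1 + 2 = 3.
Every consumer has at least one prey at level 2 or below, so none exceeds level 3.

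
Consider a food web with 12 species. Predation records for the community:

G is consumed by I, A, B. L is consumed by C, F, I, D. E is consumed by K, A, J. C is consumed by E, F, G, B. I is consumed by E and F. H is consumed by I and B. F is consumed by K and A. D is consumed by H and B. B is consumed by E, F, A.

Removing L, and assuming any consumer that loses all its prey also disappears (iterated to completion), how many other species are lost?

11

Remove L.
Round 1: C (all prey gone), D (all prey gone) → extinct.
Round 2: G (all prey gone), H (all prey gone) → extinct.
Round 3: I (all prey gone), B (all prey gone) → extinct.
Round 4: E (all prey gone), F (all prey gone) → extinct.
Round 5: A (all prey gone), K (all prey gone), J (all prey gone) → extinct.
No further losses. Total secondary extinctions: 11.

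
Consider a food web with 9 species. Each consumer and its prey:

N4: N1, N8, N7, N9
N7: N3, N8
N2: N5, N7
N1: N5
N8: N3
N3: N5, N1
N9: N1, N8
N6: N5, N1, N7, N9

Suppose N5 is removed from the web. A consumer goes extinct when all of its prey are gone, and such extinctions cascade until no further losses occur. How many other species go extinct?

Remove N5.
Round 1: N1 (all prey gone) → extinct.
Round 2: N3 (all prey gone) → extinct.
Round 3: N8 (all prey gone) → extinct.
Round 4: N7 (all prey gone), N9 (all prey gone) → extinct.
Round 5: N6 (all prey gone), N4 (all prey gone), N2 (all prey gone) → extinct.
No further losses. Total secondary extinctions: 8.

8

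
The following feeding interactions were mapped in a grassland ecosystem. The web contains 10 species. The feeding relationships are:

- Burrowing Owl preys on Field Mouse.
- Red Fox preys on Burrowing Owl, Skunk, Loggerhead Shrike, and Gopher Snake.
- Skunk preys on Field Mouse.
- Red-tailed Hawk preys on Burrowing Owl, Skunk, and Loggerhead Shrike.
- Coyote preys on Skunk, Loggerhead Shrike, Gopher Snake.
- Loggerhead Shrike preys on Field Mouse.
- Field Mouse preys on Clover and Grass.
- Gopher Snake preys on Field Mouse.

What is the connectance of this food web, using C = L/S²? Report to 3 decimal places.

C = 0.160

The web has S = 10 species and L = 16 feeding links.
C = L / S² = 16 / 100 = 0.1600 ≈ 0.160.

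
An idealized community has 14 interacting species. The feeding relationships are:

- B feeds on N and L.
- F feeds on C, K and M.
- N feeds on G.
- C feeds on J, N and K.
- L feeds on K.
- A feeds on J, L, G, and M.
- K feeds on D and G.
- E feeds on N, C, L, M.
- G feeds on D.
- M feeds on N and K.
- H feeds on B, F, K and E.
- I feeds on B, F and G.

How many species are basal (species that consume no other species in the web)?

2

Basal species (no prey listed): D, J.
Count: 2.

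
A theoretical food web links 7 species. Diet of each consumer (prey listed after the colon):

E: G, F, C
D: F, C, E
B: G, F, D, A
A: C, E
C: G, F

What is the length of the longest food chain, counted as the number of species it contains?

5 species

One longest chain: G → C → E → D → B.
It has 5 species and 4 links.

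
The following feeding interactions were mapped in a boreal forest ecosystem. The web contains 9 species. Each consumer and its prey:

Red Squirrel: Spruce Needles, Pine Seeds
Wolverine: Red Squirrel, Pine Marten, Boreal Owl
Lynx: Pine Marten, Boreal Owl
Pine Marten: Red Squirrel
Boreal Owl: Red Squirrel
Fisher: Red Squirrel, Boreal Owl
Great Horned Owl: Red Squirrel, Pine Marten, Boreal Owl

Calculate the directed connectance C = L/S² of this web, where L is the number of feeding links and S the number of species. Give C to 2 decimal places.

The web has S = 9 species and L = 14 feeding links.
C = L / S² = 14 / 81 = 0.1728 ≈ 0.17.

C = 0.17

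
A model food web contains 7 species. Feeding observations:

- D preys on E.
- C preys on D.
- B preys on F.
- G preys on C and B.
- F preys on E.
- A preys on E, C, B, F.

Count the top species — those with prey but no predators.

2

Top species (has prey, but nothing eats it): A, G.
Count: 2.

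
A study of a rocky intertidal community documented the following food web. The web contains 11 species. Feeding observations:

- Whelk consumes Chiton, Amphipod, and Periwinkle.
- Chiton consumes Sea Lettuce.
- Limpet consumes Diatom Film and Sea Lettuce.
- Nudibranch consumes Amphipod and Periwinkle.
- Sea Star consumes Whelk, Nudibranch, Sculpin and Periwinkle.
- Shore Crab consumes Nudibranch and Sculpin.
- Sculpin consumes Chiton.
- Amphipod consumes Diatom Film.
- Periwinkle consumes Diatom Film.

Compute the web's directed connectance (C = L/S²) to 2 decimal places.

C = 0.14

The web has S = 11 species and L = 17 feeding links.
C = L / S² = 17 / 121 = 0.1405 ≈ 0.14.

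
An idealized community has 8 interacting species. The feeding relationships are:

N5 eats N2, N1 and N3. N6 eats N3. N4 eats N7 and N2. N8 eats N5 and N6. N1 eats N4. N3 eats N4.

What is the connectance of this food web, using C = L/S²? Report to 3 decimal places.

C = 0.156

The web has S = 8 species and L = 10 feeding links.
C = L / S² = 10 / 64 = 0.1562 ≈ 0.156.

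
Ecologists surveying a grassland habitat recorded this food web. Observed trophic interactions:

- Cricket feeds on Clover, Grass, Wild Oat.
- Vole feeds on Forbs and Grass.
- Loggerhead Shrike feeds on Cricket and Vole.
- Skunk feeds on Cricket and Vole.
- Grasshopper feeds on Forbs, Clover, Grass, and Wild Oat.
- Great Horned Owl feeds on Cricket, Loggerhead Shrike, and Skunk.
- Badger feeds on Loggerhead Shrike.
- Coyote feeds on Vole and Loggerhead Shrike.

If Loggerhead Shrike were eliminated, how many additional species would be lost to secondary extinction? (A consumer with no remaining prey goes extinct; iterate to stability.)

Remove Loggerhead Shrike.
Round 1: Badger (all prey gone) → extinct.
No further losses. Total secondary extinctions: 1.

1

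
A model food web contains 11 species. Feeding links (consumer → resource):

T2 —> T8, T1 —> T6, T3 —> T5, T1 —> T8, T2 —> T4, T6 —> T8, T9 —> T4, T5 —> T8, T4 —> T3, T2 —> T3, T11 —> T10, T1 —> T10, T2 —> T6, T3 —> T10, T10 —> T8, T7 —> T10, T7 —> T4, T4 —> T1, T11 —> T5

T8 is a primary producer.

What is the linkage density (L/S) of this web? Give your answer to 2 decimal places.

There are L = 19 links among S = 11 species.
L/S = 19/11 = 1.7273 ≈ 1.73.

L/S = 1.73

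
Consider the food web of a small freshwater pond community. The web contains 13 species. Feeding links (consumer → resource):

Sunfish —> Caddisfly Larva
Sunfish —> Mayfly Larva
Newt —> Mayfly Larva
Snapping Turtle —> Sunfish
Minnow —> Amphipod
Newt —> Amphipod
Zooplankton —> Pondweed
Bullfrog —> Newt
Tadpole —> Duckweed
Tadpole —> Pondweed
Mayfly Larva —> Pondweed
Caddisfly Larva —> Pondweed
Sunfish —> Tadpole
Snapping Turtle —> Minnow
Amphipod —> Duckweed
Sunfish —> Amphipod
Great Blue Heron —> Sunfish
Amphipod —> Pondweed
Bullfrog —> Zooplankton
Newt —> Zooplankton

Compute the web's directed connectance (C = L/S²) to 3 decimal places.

The web has S = 13 species and L = 20 feeding links.
C = L / S² = 20 / 169 = 0.1183 ≈ 0.118.

C = 0.118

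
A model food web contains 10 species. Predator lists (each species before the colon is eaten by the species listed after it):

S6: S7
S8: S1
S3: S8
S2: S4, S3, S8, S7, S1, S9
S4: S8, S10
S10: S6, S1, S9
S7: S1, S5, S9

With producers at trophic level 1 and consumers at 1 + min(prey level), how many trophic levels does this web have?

Producers (level 1): S2.
Following each consumer down to its lowest-level prey: S2 → S4 → S10 → S6 (levels 1 through 4).
All prey of S6 (S10 3) are at level 3 or above, so S6 is at level 1 + 3 = 4.
Every consumer has at least one prey at level 3 or below, so none exceeds level 4.

4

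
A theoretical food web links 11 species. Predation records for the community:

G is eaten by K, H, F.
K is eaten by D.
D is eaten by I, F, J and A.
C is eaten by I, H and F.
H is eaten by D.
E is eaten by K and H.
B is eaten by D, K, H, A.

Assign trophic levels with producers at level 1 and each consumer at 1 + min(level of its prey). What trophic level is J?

B is a producer → level 1.
D eats B → level 2.
J eats D → level 3.
No prey of J is below level 2, so 3 is the minimum.

Trophic level 3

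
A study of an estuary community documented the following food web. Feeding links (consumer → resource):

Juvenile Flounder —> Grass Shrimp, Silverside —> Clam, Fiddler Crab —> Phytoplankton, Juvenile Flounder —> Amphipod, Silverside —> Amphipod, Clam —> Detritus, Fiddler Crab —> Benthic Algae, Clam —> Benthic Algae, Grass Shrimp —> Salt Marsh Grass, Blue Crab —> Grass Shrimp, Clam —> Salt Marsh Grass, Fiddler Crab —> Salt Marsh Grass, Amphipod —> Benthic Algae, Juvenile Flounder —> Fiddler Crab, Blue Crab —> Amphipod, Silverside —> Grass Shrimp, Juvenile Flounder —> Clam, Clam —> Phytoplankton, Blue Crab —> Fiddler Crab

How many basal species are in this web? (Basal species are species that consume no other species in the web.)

4

Basal species (no prey listed): Salt Marsh Grass, Phytoplankton, Detritus, Benthic Algae.
Count: 4.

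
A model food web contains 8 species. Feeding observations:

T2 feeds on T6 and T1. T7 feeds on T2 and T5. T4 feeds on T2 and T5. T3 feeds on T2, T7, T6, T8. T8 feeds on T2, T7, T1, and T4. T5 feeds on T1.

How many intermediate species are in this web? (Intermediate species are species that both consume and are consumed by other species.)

5

Intermediate species (has both prey and predators): T2, T5, T7, T4, T8.
Count: 5.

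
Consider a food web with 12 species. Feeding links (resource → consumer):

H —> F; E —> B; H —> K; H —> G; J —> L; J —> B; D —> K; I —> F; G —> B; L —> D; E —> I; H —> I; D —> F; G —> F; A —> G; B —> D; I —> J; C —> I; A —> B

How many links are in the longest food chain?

One longest chain: E → I → J → B → D → K.
It has 6 species and 5 links.

5 links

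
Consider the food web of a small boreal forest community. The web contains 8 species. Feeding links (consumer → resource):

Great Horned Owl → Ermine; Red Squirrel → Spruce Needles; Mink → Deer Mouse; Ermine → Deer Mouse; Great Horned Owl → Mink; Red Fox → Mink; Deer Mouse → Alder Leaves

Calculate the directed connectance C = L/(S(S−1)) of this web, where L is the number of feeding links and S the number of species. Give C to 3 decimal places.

C = 0.125

The web has S = 8 species and L = 7 feeding links.
C = L / (S(S−1)) = 7 / 56 = 0.1250 ≈ 0.125.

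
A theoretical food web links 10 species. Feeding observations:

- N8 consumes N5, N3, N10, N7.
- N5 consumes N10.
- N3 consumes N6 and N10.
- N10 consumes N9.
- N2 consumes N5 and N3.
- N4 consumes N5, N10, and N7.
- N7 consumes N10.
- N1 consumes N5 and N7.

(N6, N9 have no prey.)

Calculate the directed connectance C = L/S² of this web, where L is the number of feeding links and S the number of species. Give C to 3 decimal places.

C = 0.160

The web has S = 10 species and L = 16 feeding links.
C = L / S² = 16 / 100 = 0.1600 ≈ 0.160.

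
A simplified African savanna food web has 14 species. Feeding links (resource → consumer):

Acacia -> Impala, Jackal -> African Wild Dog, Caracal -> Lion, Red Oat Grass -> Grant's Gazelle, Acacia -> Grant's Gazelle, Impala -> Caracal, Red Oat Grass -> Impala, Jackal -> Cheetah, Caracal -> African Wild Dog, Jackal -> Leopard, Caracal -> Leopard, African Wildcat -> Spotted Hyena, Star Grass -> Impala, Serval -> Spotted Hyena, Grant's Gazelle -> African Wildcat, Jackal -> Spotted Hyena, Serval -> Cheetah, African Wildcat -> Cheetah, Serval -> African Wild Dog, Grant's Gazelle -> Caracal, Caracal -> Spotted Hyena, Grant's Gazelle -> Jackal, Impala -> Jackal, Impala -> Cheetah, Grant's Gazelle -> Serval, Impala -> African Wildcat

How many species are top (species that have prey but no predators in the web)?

Top species (has prey, but nothing eats it): Cheetah, Leopard, Spotted Hyena, African Wild Dog, Lion.
Count: 5.

5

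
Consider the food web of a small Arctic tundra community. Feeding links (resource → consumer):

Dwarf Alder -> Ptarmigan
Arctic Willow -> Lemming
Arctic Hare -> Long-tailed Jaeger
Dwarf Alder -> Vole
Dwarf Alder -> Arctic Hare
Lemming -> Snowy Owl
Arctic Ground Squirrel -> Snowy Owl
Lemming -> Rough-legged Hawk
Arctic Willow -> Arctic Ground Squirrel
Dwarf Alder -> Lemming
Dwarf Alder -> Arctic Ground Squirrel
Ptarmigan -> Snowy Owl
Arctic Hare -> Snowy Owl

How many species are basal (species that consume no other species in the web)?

Basal species (no prey listed): Dwarf Alder, Arctic Willow.
Count: 2.

2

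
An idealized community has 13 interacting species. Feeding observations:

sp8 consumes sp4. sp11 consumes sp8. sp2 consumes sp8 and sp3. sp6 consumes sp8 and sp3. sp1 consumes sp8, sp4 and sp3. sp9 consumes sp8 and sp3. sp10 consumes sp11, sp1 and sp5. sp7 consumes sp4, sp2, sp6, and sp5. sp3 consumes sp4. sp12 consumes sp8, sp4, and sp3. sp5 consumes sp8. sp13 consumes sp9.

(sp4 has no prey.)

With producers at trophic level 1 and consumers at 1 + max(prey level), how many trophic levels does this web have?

4

Producers (level 1): sp4.
sp4 → sp8 → sp2 → sp7 gives sp7 level 4.
No species has a prey at level 4, so no species reaches level 5.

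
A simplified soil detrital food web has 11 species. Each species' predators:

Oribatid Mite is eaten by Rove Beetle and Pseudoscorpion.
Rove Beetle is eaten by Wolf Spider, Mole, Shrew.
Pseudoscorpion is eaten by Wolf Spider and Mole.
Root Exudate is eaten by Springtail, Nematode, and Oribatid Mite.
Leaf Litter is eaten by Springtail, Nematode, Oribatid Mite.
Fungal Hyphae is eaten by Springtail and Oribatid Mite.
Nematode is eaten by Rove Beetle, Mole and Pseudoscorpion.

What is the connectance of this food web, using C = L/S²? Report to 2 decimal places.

The web has S = 11 species and L = 18 feeding links.
C = L / S² = 18 / 121 = 0.1488 ≈ 0.15.

C = 0.15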